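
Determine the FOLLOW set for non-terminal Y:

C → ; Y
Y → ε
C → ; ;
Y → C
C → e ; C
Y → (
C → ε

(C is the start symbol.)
In C → ; Y: Y is at the end, add FOLLOW(C)

The FOLLOW sets referred to above (computed the same way, to a fixed point):
  FOLLOW(C) = { $ }

Taking the union: FOLLOW(Y) = { $ }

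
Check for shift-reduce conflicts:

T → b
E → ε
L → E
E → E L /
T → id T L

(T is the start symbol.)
No shift-reduce conflicts

Augment with T' → T and build the canonical LR(0) collection (I0 = CLOSURE({[T' → . T]}), then GOTO on every symbol after a dot until no new states appear). It has 9 states:
  I0: { [T → . b], [T → . id T L], [T' → . T] }  — shift
  I1: { [T' → T .] }  — accept
  I2: { [T → b .] }  — reduce
  I3: { [T → . b], [T → . id T L], [T → id . T L] }  — shift
  I4: { [E → . E L /], [E → .], [L → . E], [T → id T . L] }  — reduce
  I5: { [E → . E L /], [E → .], [E → E . L /], [L → . E], [L → E .] }  — 2 reduces
  I6: { [T → id T L .] }  — reduce
  I7: { [E → E L . /] }  — shift
  I8: { [E → E L / .] }  — reduce

No state contains both a complete item and a shift item.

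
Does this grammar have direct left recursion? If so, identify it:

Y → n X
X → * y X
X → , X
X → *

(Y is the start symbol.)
No direct left recursion

Direct left recursion occurs when N → N α for some non-terminal N (the right-hand side begins with the left-hand side itself).

Y → n X: starts with n
X → * y X: starts with '*'
X → , X: starts with ','
X → *: starts with '*'

No direct left recursion found.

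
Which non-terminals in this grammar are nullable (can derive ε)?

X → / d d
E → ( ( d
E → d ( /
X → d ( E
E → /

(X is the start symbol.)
None

There are no ε-productions, so no non-terminal can derive ε.
No non-terminals are nullable.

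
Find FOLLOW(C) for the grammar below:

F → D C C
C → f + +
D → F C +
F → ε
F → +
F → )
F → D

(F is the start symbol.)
To compute FOLLOW(C), find every occurrence of C on a right-hand side N → α C β: add FIRST(β) \ {ε}, and if β is empty or nullable also add FOLLOW(N). Iterate to a fixed point.

In F → D C C: C is followed by C, add FIRST(C) \ {ε} = { 'f' }
In F → D C C: C is at the end, add FOLLOW(F)
In D → F C +: C is followed by '+', add FIRST('+') \ {ε} = { '+' }

The FOLLOW sets referred to above (computed the same way, to a fixed point):
  FOLLOW(F) = { $, 'f' }

Taking the union: FOLLOW(C) = { $, '+', 'f' }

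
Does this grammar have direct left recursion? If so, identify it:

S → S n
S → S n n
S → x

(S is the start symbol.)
S → S n: LEFT RECURSIVE (starts with S)
S → S n n: LEFT RECURSIVE (starts with S)
S → x: starts with x

The grammar has direct left recursion on: S.

Answer: Yes, S is left-recursive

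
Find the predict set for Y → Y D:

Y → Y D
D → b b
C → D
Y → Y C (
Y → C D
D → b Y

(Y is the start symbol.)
{ 'b' }

PREDICT(Y → Y D) = (FIRST(RHS) \ {ε}) ∪ (FOLLOW(Y) if ε ∈ FIRST(RHS), i.e. RHS ⇒* ε)
FIRST(Y) = { 'b' }
FIRST(Y D) = { 'b' }
ε ∉ FIRST(Y D), so FOLLOW(Y) is not added.
PREDICT(Y → Y D) = { 'b' }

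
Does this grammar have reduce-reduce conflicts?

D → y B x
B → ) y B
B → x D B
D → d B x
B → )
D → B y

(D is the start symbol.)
No reduce-reduce conflicts

A reduce-reduce conflict occurs when an LR(0) state has two complete items [A → α .] and [B → β .] — both call for a reduction, and with no lookahead the parser cannot choose between them.

Augment with D' → D and build the canonical LR(0) collection (I0 = CLOSURE({[D' → . D]}), then GOTO on every symbol after a dot until no new states appear). It has 16 states:
  I0: { [B → . ) y B], [B → . )], [B → . x D B], [D → . B y], [D → . d B x], [D → . y B x], [D' → . D] }  — shift
  I1: { [B → ) . y B], [B → ) .] }  — shift, reduce
  I2: { [D → B . y] }  — shift
  I3: { [D' → D .] }  — accept
  I4: { [B → . ) y B], [B → . )], [B → . x D B], [D → d . B x] }  — shift
  I5: { [B → . ) y B], [B → . )], [B → . x D B], [B → x . D B], [D → . B y], [D → . d B x], [D → . y B x] }  — shift
  I6: { [B → . ) y B], [B → . )], [B → . x D B], [D → y . B x] }  — shift
  I7: { [D → y B . x] }  — shift
  I8: { [D → y B x .] }  — reduce
  I9: { [B → . ) y B], [B → . )], [B → . x D B], [B → x D . B] }  — shift
  I10: { [B → x D B .] }  — reduce
  I11: { [D → d B . x] }  — shift
  I12: { [D → d B x .] }  — reduce
  I13: { [D → B y .] }  — reduce
  I14: { [B → ) y . B], [B → . ) y B], [B → . )], [B → . x D B] }  — shift
  I15: { [B → ) y B .] }  — reduce

No state contains more than one complete item.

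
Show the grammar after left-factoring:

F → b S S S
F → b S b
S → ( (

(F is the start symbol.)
F → b S F'
F' → S S
F' → b
S → ( (

Left-factoring transforms A → αβ₁ | αβ₂ into A → αA' and A' → β₁ | β₂
(α is the longest common prefix among the alternatives). Repeat until
no nonterminal has two alternatives with a common prefix.

Round 1: F has alternatives sharing prefix 'b S'. Introduce F': F → b S F'
  Add: F' → S S
  Add: F' → b

No remaining common prefixes — done.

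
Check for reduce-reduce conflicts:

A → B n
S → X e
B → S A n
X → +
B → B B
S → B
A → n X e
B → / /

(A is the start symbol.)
A reduce-reduce conflict occurs when an LR(0) state has two complete items [A → α .] and [B → β .] — both call for a reduction, and with no lookahead the parser cannot choose between them.

Augment with A' → A and build the canonical LR(0) collection (I0 = CLOSURE({[A' → . A]}), then GOTO on every symbol after a dot until no new states appear). It has 16 states:
  I0: { [A → . B n], [A → . n X e], [A' → . A], [B → . / /], [B → . B B], [B → . S A n], [S → . B], [S → . X e], [X → . +] }  — shift
  I1: { [X → + .] }  — reduce
  I2: { [B → / . /] }  — shift
  I3: { [A' → A .] }  — accept
  I4: { [A → B . n], [B → . / /], [B → . B B], [B → . S A n], [B → B . B], [S → . B], [S → . X e], [S → B .], [X → . +] }  — shift, reduce
  I5: { [A → . B n], [A → . n X e], [B → . / /], [B → . B B], [B → . S A n], [B → S . A n], [S → . B], [S → . X e], [X → . +] }  — shift
  I6: { [S → X . e] }  — shift
  I7: { [A → n . X e], [X → . +] }  — shift
  I8: { [A → n X . e] }  — shift
  I9: { [A → n X e .] }  — reduce
  I10: { [S → X e .] }  — reduce
  I11: { [B → S A . n] }  — shift
  I12: { [B → S A n .] }  — reduce
  I13: { [B → . / /], [B → . B B], [B → . S A n], [B → B . B], [B → B B .], [S → . B], [S → . X e], [S → B .], [X → . +] }  — shift, 2 reduces
  I14: { [A → B n .] }  — reduce
  I15: { [B → / / .] }  — reduce

I13 contains complete items [B → B B .], [S → B .] — reduce-reduce conflict.

Answer: Yes — I13: [B → B B .] vs [S → B .]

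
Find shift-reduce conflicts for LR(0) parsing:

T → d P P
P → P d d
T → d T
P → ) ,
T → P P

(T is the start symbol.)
Yes — I7: [T → P P .] vs [P → P . d d]; I10: [T → P P .] vs [P → P . d d]

A shift-reduce conflict occurs when an LR(0) state has both:
  - a complete (reduce) item [A → α .] (dot at the end), and
  - a shift item [B → β . c γ] (dot before a terminal).

Augment with T' → T and build the canonical LR(0) collection (I0 = CLOSURE({[T' → . T]}), then GOTO on every symbol after a dot until no new states appear). It has 12 states:
  I0: { [P → . ) ,], [P → . P d d], [T → . P P], [T → . d P P], [T → . d T], [T' → . T] }  — shift
  I1: { [P → ) . ,] }  — shift
  I2: { [P → . ) ,], [P → . P d d], [P → P . d d], [T → P . P] }  — shift
  I3: { [T' → T .] }  — accept
  I4: { [P → . ) ,], [P → . P d d], [T → . P P], [T → . d P P], [T → . d T], [T → d . P P], [T → d . T] }  — shift
  I5: { [P → . ) ,], [P → . P d d], [P → P . d d], [T → P . P], [T → d P . P] }  — shift
  I6: { [T → d T .] }  — reduce
  I7: { [P → P . d d], [T → P P .], [T → d P P .] }  — shift, 2 reduces
  I8: { [P → P d . d] }  — shift
  I9: { [P → P d d .] }  — reduce
  I10: { [P → P . d d], [T → P P .] }  — shift, reduce
  I11: { [P → ) , .] }  — reduce

I7 contains reduce items [T → P P .], [T → d P P .] and shift item [P → P . d d] — shift-reduce conflict.
I10 contains reduce item [T → P P .] and shift item [P → P . d d] — shift-reduce conflict.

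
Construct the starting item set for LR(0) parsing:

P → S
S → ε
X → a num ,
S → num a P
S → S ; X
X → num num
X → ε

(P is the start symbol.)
First, augment the grammar with P' → P
I₀ = CLOSURE({ [P' → . P] }):
  [P' → . P] has the dot before P: add [P → . S]
  [P → . S] has the dot before S: add [S → .], [S → . num a P], [S → . S ; X]
No further items can be added.

I₀ = { [P → . S], [P' → . P], [S → . S ; X], [S → . num a P], [S → .] }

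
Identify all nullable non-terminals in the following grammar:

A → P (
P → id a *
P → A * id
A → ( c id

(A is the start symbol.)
A non-terminal is nullable if it can derive ε (the empty string): either it has an ε-production, or it has a production whose right-hand side consists entirely of nullable non-terminals.

There are no ε-productions, so no non-terminal can derive ε.
No non-terminals are nullable.

Answer: None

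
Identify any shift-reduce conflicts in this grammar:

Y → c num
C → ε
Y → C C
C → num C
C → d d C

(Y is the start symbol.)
A shift-reduce conflict occurs when an LR(0) state has both:
  - a complete (reduce) item [A → α .] (dot at the end), and
  - a shift item [B → β . c γ] (dot before a terminal).

Augment with Y' → Y and build the canonical LR(0) collection (I0 = CLOSURE({[Y' → . Y]}), then GOTO on every symbol after a dot until no new states appear). It has 11 states:
  I0: { [C → . d d C], [C → . num C], [C → .], [Y → . C C], [Y → . c num], [Y' → . Y] }  — shift, reduce
  I1: { [C → . d d C], [C → . num C], [C → .], [Y → C . C] }  — shift, reduce
  I2: { [Y' → Y .] }  — accept
  I3: { [Y → c . num] }  — shift
  I4: { [C → d . d C] }  — shift
  I5: { [C → . d d C], [C → . num C], [C → .], [C → num . C] }  — shift, reduce
  I6: { [C → num C .] }  — reduce
  I7: { [C → . d d C], [C → . num C], [C → .], [C → d d . C] }  — shift, reduce
  I8: { [C → d d C .] }  — reduce
  I9: { [Y → c num .] }  — reduce
  I10: { [Y → C C .] }  — reduce

I0 contains reduce item [C → .] and shift items [C → . d d C], [C → . num C], [Y → . c num] — shift-reduce conflict.
I1 contains reduce item [C → .] and shift items [C → . d d C], [C → . num C] — shift-reduce conflict.
I5 contains reduce item [C → .] and shift items [C → . d d C], [C → . num C] — shift-reduce conflict.
I7 contains reduce item [C → .] and shift items [C → . d d C], [C → . num C] — shift-reduce conflict.

Answer: Yes — I0: [C → .] vs [C → . d d C]; I1: [C → .] vs [C → . d d C]; I5: [C → .] vs [C → . d d C]; I7: [C → .] vs [C → . d d C]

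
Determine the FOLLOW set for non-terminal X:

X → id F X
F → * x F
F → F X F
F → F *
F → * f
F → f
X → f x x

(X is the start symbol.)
{ $, '*', 'f' }

X is the start symbol, so $ ∈ FOLLOW(X).
In X → id F X: X is at the end; this adds FOLLOW(X) to itself — nothing new
In F → F X F: X is followed by F, add FIRST(F) \ {ε} = { '*', 'f' }

Taking the union: FOLLOW(X) = { $, '*', 'f' }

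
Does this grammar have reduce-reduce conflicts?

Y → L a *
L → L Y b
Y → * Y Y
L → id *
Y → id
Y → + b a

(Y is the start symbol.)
Augment with Y' → Y and build the canonical LR(0) collection (I0 = CLOSURE({[Y' → . Y]}), then GOTO on every symbol after a dot until no new states appear). It has 15 states:
  I0: { [L → . L Y b], [L → . id *], [Y → . * Y Y], [Y → . + b a], [Y → . L a *], [Y → . id], [Y' → . Y] }  — shift
  I1: { [L → . L Y b], [L → . id *], [Y → * . Y Y], [Y → . * Y Y], [Y → . + b a], [Y → . L a *], [Y → . id] }  — shift
  I2: { [Y → + . b a] }  — shift
  I3: { [L → . L Y b], [L → . id *], [L → L . Y b], [Y → . * Y Y], [Y → . + b a], [Y → . L a *], [Y → . id], [Y → L . a *] }  — shift
  I4: { [Y' → Y .] }  — accept
  I5: { [L → id . *], [Y → id .] }  — shift, reduce
  I6: { [L → id * .] }  — reduce
  I7: { [L → L Y . b] }  — shift
  I8: { [Y → L a . *] }  — shift
  I9: { [Y → L a * .] }  — reduce
  I10: { [L → L Y b .] }  — reduce
  I11: { [Y → + b . a] }  — shift
  I12: { [Y → + b a .] }  — reduce
  I13: { [L → . L Y b], [L → . id *], [Y → * Y . Y], [Y → . * Y Y], [Y → . + b a], [Y → . L a *], [Y → . id] }  — shift
  I14: { [Y → * Y Y .] }  — reduce

No state contains more than one complete item.

Answer: No reduce-reduce conflicts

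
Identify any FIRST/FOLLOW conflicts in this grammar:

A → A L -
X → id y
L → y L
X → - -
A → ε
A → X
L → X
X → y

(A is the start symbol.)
Yes. A → A L '-' with FOLLOW(A) on { '-', 'id', 'y' }; A → X with FOLLOW(A) on { '-', 'id', 'y' }

A FIRST/FOLLOW conflict occurs when a non-terminal N has a nullable alternative N → β (β ⇒* ε) and another alternative N → α with FIRST(α) ∩ FOLLOW(N) ≠ ∅: on such a lookahead the parser cannot decide between expanding α and letting N vanish via β.

Nullable non-terminals: A.
FIRST sets used below: FIRST(A) = { '-', 'id', 'y', ε }, FIRST(L) = { '-', 'id', 'y' }, FIRST(X) = { '-', 'id', 'y' }

A: nullable alternative(s) A → ε; FOLLOW(A) = { $, '-', 'id', 'y' }
  A → A L -: FIRST \ {ε} = { '-', 'id', 'y' } — overlaps FOLLOW(A) on { '-', 'id', 'y' }: CONFLICT
  A → ε: FIRST \ {ε} = { } — this is the only nullable alternative, skip
  A → X: FIRST \ {ε} = { '-', 'id', 'y' } — overlaps FOLLOW(A) on { '-', 'id', 'y' }: CONFLICT

L, X have no nullable alternative, so no FIRST/FOLLOW check is needed there.

So the grammar has 2 FIRST/FOLLOW conflicts (marked CONFLICT above).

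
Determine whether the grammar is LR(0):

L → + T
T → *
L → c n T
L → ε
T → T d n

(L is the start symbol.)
No. Shift-reduce conflict between [L → .] and [L → . + T]

A grammar is LR(0) if no state in the canonical LR(0) collection has:
  - both a shift item (dot before a terminal) and a complete item (shift-reduce conflict), or
  - two or more complete items (reduce-reduce conflict; the accept item [L' → L .] counts as a complete item here).

Augment with L' → L and build the canonical LR(0) collection (I0 = CLOSURE({[L' → . L]}), then GOTO on every symbol after a dot until no new states appear). It has 10 states:
  I0: { [L → . + T], [L → . c n T], [L → .], [L' → . L] }  — shift, reduce
  I1: { [L → + . T], [T → . *], [T → . T d n] }  — shift
  I2: { [L' → L .] }  — accept
  I3: { [L → c . n T] }  — shift
  I4: { [L → c n . T], [T → . *], [T → . T d n] }  — shift
  I5: { [T → * .] }  — reduce
  I6: { [L → c n T .], [T → T . d n] }  — shift, reduce
  I7: { [T → T d . n] }  — shift
  I8: { [T → T d n .] }  — reduce
  I9: { [L → + T .], [T → T . d n] }  — shift, reduce

Conflict in state I0:
  Shift-reduce conflict between [L → .] and [L → . + T]
So the grammar is NOT LR(0).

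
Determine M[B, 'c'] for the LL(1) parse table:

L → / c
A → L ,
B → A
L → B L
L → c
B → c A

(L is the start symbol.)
B → A, B → c A

To find M[B, 'c'], we find productions for B where 'c' is in the predict set (PREDICT(N → α) = (FIRST(α) \ {ε}) ∪ (FOLLOW(N) if α ⇒* ε)).

Relevant sets:
  FIRST(A) = { '/', 'c' }

B → A: PREDICT = { '/', 'c' }
  'c' is in predict set, so this production goes in M[B, 'c']
B → c A: PREDICT = { 'c' }
  'c' is in predict set, so this production goes in M[B, 'c']

M[B, 'c'] = B → A, B → c A  (a multiply-defined cell — the grammar is not LL(1))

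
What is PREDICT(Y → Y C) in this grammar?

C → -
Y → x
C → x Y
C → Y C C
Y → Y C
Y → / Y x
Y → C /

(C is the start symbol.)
PREDICT(Y → Y C) = (FIRST(RHS) \ {ε}) ∪ (FOLLOW(Y) if ε ∈ FIRST(RHS), i.e. RHS ⇒* ε)
FIRST(Y) = { '-', '/', 'x' }
FIRST(Y C) = { '-', '/', 'x' }
ε ∉ FIRST(Y C), so FOLLOW(Y) is not added.
PREDICT(Y → Y C) = { '-', '/', 'x' }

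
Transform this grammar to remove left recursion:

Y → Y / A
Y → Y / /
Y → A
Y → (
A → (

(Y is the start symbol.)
Y is directly left-recursive. The standard transformation for
  A → A α₁ | ... | A α_m | β₁ | ... | β_n
is
  A  → β₁ A' | ... | β_n A'
  A' → α₁ A' | ... | α_m A' | ε

Y → A becomes Y → A Y'
Y → ( becomes Y → ( Y'
Y → Y / A becomes Y' → / A Y'
Y → Y / / becomes Y' → / / Y'
Add Y' → ε

Productions for other non-terminals are unchanged:
  A → (

Resulting grammar:
Y → A Y'
Y → ( Y'
Y' → / A Y'
Y' → / / Y'
Y' → ε
A → (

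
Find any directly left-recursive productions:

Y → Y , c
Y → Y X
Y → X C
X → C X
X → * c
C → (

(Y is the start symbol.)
Yes, Y is left-recursive

Direct left recursion occurs when N → N α for some non-terminal N (the right-hand side begins with the left-hand side itself).

Y → Y , c: LEFT RECURSIVE (starts with Y)
Y → Y X: LEFT RECURSIVE (starts with Y)
Y → X C: starts with X
X → C X: starts with C
X → * c: starts with '*'
C → (: starts with '('

The grammar has direct left recursion on: Y.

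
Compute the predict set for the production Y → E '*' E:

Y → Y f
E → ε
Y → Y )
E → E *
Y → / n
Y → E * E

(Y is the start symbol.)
{ '*' }

PREDICT(Y → E '*' E) = (FIRST(RHS) \ {ε}) ∪ (FOLLOW(Y) if ε ∈ FIRST(RHS), i.e. RHS ⇒* ε)
FIRST(E) = { '*', ε }
FIRST(E '*' E) = { '*' }
ε ∉ FIRST(E '*' E), so FOLLOW(Y) is not added.
PREDICT(Y → E '*' E) = { '*' }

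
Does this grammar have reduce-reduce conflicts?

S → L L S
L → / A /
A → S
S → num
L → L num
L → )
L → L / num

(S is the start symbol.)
A reduce-reduce conflict occurs when an LR(0) state has two complete items [A → α .] and [B → β .] — both call for a reduction, and with no lookahead the parser cannot choose between them.

Augment with S' → S and build the canonical LR(0) collection (I0 = CLOSURE({[S' → . S]}), then GOTO on every symbol after a dot until no new states appear). It has 15 states:
  I0: { [L → . )], [L → . / A /], [L → . L / num], [L → . L num], [S → . L L S], [S → . num], [S' → . S] }  — shift
  I1: { [L → ) .] }  — reduce
  I2: { [A → . S], [L → . )], [L → . / A /], [L → . L / num], [L → . L num], [L → / . A /], [S → . L L S], [S → . num] }  — shift
  I3: { [L → . )], [L → . / A /], [L → . L / num], [L → . L num], [L → L . / num], [L → L . num], [S → L . L S] }  — shift
  I4: { [S' → S .] }  — accept
  I5: { [S → num .] }  — reduce
  I6: { [A → . S], [L → . )], [L → . / A /], [L → . L / num], [L → . L num], [L → / . A /], [L → L / . num], [S → . L L S], [S → . num] }  — shift
  I7: { [L → . )], [L → . / A /], [L → . L / num], [L → . L num], [L → L . / num], [L → L . num], [S → . L L S], [S → . num], [S → L L . S] }  — shift
  I8: { [L → L num .] }  — reduce
  I9: { [S → L L S .] }  — reduce
  I10: { [L → L num .], [S → num .] }  — 2 reduces
  I11: { [L → / A . /] }  — shift
  I12: { [A → S .] }  — reduce
  I13: { [L → L / num .], [S → num .] }  — 2 reduces
  I14: { [L → / A / .] }  — reduce

I10 contains complete items [L → L num .], [S → num .] — reduce-reduce conflict.
I13 contains complete items [L → L / num .], [S → num .] — reduce-reduce conflict.

Answer: Yes — I10: [L → L num .] vs [S → num .]; I13: [L → L / num .] vs [S → num .]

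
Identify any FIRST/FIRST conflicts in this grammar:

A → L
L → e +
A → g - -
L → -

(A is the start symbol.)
No FIRST/FIRST conflicts.

A FIRST/FIRST conflict occurs when two productions N → α and N → β for the same non-terminal have FIRST(α) ∩ FIRST(β) ≠ ∅ (with ε ∈ FIRST of a nullable right-hand side, so two nullable alternatives also conflict).

FIRST sets of the non-terminals at (or reachable through a nullable prefix from) the front of some alternative:
  FIRST(L) = { '-', 'e' }

Productions for A:
  A → L: FIRST = { '-', 'e' }
  A → g - -: FIRST = { 'g' }
Productions for L:
  L → e +: FIRST = { 'e' }
  L → -: FIRST = { '-' }

All alternatives of each non-terminal have pairwise disjoint FIRST sets.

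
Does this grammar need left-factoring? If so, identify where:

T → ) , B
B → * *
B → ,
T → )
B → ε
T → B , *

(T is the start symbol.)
Yes, T has productions with common prefix ')'

Left-factoring is needed when two productions for the same non-terminal
share a common prefix on the right-hand side.

Productions for T:
  T → ) , B
  T → )
  T → B , *
Productions for B:
  B → * *
  B → ,
  B → ε

Found common prefix ')' in productions for T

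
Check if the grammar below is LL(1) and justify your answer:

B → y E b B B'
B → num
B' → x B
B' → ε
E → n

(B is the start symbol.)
No. Predict set conflict for B': { 'x' }

Relevant sets:
  FOLLOW(B') = { $, 'x' }

For B:
  PREDICT(B → y E b B B') = { 'y' }
  PREDICT(B → num) = { 'num' }
For B':
  PREDICT(B' → x B) = { 'x' }
  PREDICT(B' → ε) = { $, 'x' }
E has a single production, so nothing to check there.

Conflict found: Predict set conflict for B': { 'x' }
The grammar is NOT LL(1).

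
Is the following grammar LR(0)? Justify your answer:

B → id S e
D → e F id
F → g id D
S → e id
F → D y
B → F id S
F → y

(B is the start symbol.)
Yes, the grammar is LR(0)

Augment with B' → B and build the canonical LR(0) collection (I0 = CLOSURE({[B' → . B]}), then GOTO on every symbol after a dot until no new states appear). It has 19 states:
  I0: { [B → . F id S], [B → . id S e], [B' → . B], [D → . e F id], [F → . D y], [F → . g id D], [F → . y] }  — shift
  I1: { [B' → B .] }  — accept
  I2: { [F → D . y] }  — shift
  I3: { [B → F . id S] }  — shift
  I4: { [D → . e F id], [D → e . F id], [F → . D y], [F → . g id D], [F → . y] }  — shift
  I5: { [F → g . id D] }  — shift
  I6: { [B → id . S e], [S → . e id] }  — shift
  I7: { [F → y .] }  — reduce
  I8: { [B → id S . e] }  — shift
  I9: { [S → e . id] }  — shift
  I10: { [S → e id .] }  — reduce
  I11: { [B → id S e .] }  — reduce
  I12: { [D → . e F id], [F → g id . D] }  — shift
  I13: { [F → g id D .] }  — reduce
  I14: { [D → e F . id] }  — shift
  I15: { [D → e F id .] }  — reduce
  I16: { [B → F id . S], [S → . e id] }  — shift
  I17: { [B → F id S .] }  — reduce
  I18: { [F → D y .] }  — reduce

Every state is either a pure shift/goto state or contains exactly one complete item and nothing to shift — no conflicts. The grammar is LR(0).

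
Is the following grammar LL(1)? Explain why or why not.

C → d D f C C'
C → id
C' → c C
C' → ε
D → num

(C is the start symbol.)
A grammar is LL(1) if for each non-terminal N with multiple productions, the predict sets of those productions are pairwise disjoint, where PREDICT(N → α) = (FIRST(α) \ {ε}) ∪ (FOLLOW(N) if α ⇒* ε).

Relevant sets:
  FOLLOW(C') = { $, 'c' }

For C:
  PREDICT(C → d D f C C') = { 'd' }
  PREDICT(C → id) = { 'id' }
For C':
  PREDICT(C' → c C) = { 'c' }
  PREDICT(C' → ε) = { $, 'c' }
D has a single production, so nothing to check there.

Conflict found: Predict set conflict for C': { 'c' }
The grammar is NOT LL(1).

Answer: No. Predict set conflict for C': { 'c' }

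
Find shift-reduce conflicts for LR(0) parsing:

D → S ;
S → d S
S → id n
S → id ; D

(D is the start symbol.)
Augment with D' → D and build the canonical LR(0) collection (I0 = CLOSURE({[D' → . D]}), then GOTO on every symbol after a dot until no new states appear). It has 10 states:
  I0: { [D → . S ;], [D' → . D], [S → . d S], [S → . id ; D], [S → . id n] }  — shift
  I1: { [D' → D .] }  — accept
  I2: { [D → S . ;] }  — shift
  I3: { [S → . d S], [S → . id ; D], [S → . id n], [S → d . S] }  — shift
  I4: { [S → id . ; D], [S → id . n] }  — shift
  I5: { [D → . S ;], [S → . d S], [S → . id ; D], [S → . id n], [S → id ; . D] }  — shift
  I6: { [S → id n .] }  — reduce
  I7: { [S → id ; D .] }  — reduce
  I8: { [S → d S .] }  — reduce
  I9: { [D → S ; .] }  — reduce

No state contains both a complete item and a shift item.

Answer: No shift-reduce conflicts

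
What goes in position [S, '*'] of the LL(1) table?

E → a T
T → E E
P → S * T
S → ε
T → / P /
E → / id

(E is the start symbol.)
S → ε

To find M[S, '*'], we find productions for S where '*' is in the predict set (PREDICT(N → α) = (FIRST(α) \ {ε}) ∪ (FOLLOW(N) if α ⇒* ε)).

Relevant sets:
  FOLLOW(S) = { '*' }

S → ε: PREDICT = { '*' }
  '*' is in predict set, so this production goes in M[S, '*']

M[S, '*'] = S → ε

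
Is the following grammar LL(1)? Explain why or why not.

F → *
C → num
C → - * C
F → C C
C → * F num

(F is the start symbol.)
A grammar is LL(1) if for each non-terminal N with multiple productions, the predict sets of those productions are pairwise disjoint, where PREDICT(N → α) = (FIRST(α) \ {ε}) ∪ (FOLLOW(N) if α ⇒* ε).

Relevant sets:
  FIRST(C) = { '*', '-', 'num' }

For F:
  PREDICT(F → '*') = { '*' }
  PREDICT(F → C C) = { '*', '-', 'num' }
For C:
  PREDICT(C → num) = { 'num' }
  PREDICT(C → '-' '*' C) = { '-' }
  PREDICT(C → '*' F num) = { '*' }

Conflict found: Predict set conflict for F: { '*' }
The grammar is NOT LL(1).

Answer: No. Predict set conflict for F: { '*' }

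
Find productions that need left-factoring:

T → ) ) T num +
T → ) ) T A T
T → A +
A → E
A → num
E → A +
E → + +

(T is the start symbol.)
Yes, T has productions with common prefix ') ) T'

Left-factoring is needed when two productions for the same non-terminal
share a common prefix on the right-hand side.

Productions for T:
  T → ) ) T num +
  T → ) ) T A T
  T → A +
Productions for A:
  A → E
  A → num
Productions for E:
  E → A +
  E → + +

Found common prefix ') ) T' in productions for T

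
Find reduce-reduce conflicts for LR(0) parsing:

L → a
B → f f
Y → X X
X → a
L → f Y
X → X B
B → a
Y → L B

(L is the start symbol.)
Yes — I7: [L → a .] vs [X → a .]; I10: [B → a .] vs [X → a .]

A reduce-reduce conflict occurs when an LR(0) state has two complete items [A → α .] and [B → β .] — both call for a reduction, and with no lookahead the parser cannot choose between them.

Augment with L' → L and build the canonical LR(0) collection (I0 = CLOSURE({[L' → . L]}), then GOTO on every symbol after a dot until no new states appear). It has 15 states:
  I0: { [L → . a], [L → . f Y], [L' → . L] }  — shift
  I1: { [L' → L .] }  — accept
  I2: { [L → a .] }  — reduce
  I3: { [L → . a], [L → . f Y], [L → f . Y], [X → . X B], [X → . a], [Y → . L B], [Y → . X X] }  — shift
  I4: { [B → . a], [B → . f f], [Y → L . B] }  — shift
  I5: { [B → . a], [B → . f f], [X → . X B], [X → . a], [X → X . B], [Y → X . X] }  — shift
  I6: { [L → f Y .] }  — reduce
  I7: { [L → a .], [X → a .] }  — 2 reduces
  I8: { [X → X B .] }  — reduce
  I9: { [B → . a], [B → . f f], [X → X . B], [Y → X X .] }  — shift, reduce
  I10: { [B → a .], [X → a .] }  — 2 reduces
  I11: { [B → f . f] }  — shift
  I12: { [B → f f .] }  — reduce
  I13: { [B → a .] }  — reduce
  I14: { [Y → L B .] }  — reduce

I7 contains complete items [L → a .], [X → a .] — reduce-reduce conflict.
I10 contains complete items [B → a .], [X → a .] — reduce-reduce conflict.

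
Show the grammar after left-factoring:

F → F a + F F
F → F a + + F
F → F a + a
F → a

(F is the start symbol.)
F → F a + F'
F' → F F
F' → + F
F' → a
F → a

Left-factoring transforms A → αβ₁ | αβ₂ into A → αA' and A' → β₁ | β₂
(α is the longest common prefix among the alternatives). Repeat until
no nonterminal has two alternatives with a common prefix.

Round 1: F has alternatives sharing prefix 'F a +'. Introduce F': F → F a + F'
  Add: F' → F F
  Add: F' → + F
  Add: F' → a

No remaining common prefixes — done.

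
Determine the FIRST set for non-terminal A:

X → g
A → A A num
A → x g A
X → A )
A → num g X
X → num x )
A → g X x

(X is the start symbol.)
To compute FIRST(A), examine every production with A on the left-hand side, reading each right-hand side left to right until a non-nullable symbol is reached.

From A → A A num:
  - A is the symbol being defined: contributes nothing new
    A is not nullable, so stop
From A → x g A:
  - x is a terminal: add 'x' and stop
From A → num g X:
  - num is a terminal: add 'num' and stop
From A → g X x:
  - g is a terminal: add 'g' and stop

Collecting: FIRST(A) = { 'g', 'num', 'x' }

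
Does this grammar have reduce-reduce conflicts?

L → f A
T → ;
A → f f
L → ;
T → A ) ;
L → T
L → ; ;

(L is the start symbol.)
Yes — I1: [L → ; .] vs [T → ; .]

Augment with L' → L and build the canonical LR(0) collection (I0 = CLOSURE({[L' → . L]}), then GOTO on every symbol after a dot until no new states appear). It has 12 states:
  I0: { [A → . f f], [L → . ; ;], [L → . ;], [L → . T], [L → . f A], [L' → . L], [T → . ;], [T → . A ) ;] }  — shift
  I1: { [L → ; . ;], [L → ; .], [T → ; .] }  — shift, 2 reduces
  I2: { [T → A . ) ;] }  — shift
  I3: { [L' → L .] }  — accept
  I4: { [L → T .] }  — reduce
  I5: { [A → . f f], [A → f . f], [L → f . A] }  — shift
  I6: { [L → f A .] }  — reduce
  I7: { [A → f . f], [A → f f .] }  — shift, reduce
  I8: { [A → f f .] }  — reduce
  I9: { [T → A ) . ;] }  — shift
  I10: { [T → A ) ; .] }  — reduce
  I11: { [L → ; ; .] }  — reduce

I1 contains complete items [L → ; .], [T → ; .] — reduce-reduce conflict.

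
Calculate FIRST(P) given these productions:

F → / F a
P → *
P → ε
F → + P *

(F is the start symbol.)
{ '*', ε }

To compute FIRST(P), examine every production with P on the left-hand side, reading each right-hand side left to right until a non-nullable symbol is reached.

From P → *:
  - '*' is a terminal: add '*' and stop
From P → ε:
  - ε-production, so ε ∈ FIRST(P)

Collecting: FIRST(P) = { '*', ε }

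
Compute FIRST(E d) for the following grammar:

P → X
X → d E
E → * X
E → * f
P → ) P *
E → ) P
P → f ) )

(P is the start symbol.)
FIRST sets of the non-terminals involved (from the grammar, by fixed-point iteration):
  FIRST(E) = { ')', '*' }

To compute FIRST(E d), process the symbols left to right:
Symbol E is a non-terminal. Add FIRST(E) \ {ε} = { ')', '*' }
E is not nullable (ε ∉ FIRST(E)), so stop here.
FIRST(E d) = { ')', '*' }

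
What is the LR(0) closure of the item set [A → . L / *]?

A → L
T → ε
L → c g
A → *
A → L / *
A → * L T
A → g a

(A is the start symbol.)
{ [A → . L / *], [L → . c g] }

To compute CLOSURE, for each item [A → α.Bβ] where B is a non-terminal, add [B → .γ] for all productions B → γ; repeat for the newly added items until nothing changes.

Start with: [A → . L / *]
  [A → . L / *] has the dot before L: add [L → . c g]
No further items can be added.

CLOSURE = { [A → . L / *], [L → . c g] }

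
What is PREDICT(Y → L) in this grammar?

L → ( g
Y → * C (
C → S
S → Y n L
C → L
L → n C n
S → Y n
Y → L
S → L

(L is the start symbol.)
PREDICT(Y → L) = (FIRST(RHS) \ {ε}) ∪ (FOLLOW(Y) if ε ∈ FIRST(RHS), i.e. RHS ⇒* ε)
FIRST(L) = { '(', 'n' }
FIRST(L) = { '(', 'n' }
ε ∉ FIRST(L), so FOLLOW(Y) is not added.
PREDICT(Y → L) = { '(', 'n' }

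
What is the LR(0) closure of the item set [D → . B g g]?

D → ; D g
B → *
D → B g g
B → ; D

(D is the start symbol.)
{ [B → . *], [B → . ; D], [D → . B g g] }

To compute CLOSURE, for each item [A → α.Bβ] where B is a non-terminal, add [B → .γ] for all productions B → γ; repeat for the newly added items until nothing changes.

Start with: [D → . B g g]
  [D → . B g g] has the dot before B: add [B → . *], [B → . ; D]
No further items can be added.

CLOSURE = { [B → . *], [B → . ; D], [D → . B g g] }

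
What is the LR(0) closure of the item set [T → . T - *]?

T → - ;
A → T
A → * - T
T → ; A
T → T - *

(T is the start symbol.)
{ [T → . - ;], [T → . ; A], [T → . T - *] }

To compute CLOSURE, for each item [A → α.Bβ] where B is a non-terminal, add [B → .γ] for all productions B → γ; repeat for the newly added items until nothing changes.

Start with: [T → . T - *]
  [T → . T - *] has the dot before T: add [T → . - ;], [T → . ; A]
No further items can be added.

CLOSURE = { [T → . - ;], [T → . ; A], [T → . T - *] }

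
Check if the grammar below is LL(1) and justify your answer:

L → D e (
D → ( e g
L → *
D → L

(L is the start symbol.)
No. Predict set conflict for L: { '*' }

A grammar is LL(1) if for each non-terminal N with multiple productions, the predict sets of those productions are pairwise disjoint, where PREDICT(N → α) = (FIRST(α) \ {ε}) ∪ (FOLLOW(N) if α ⇒* ε).

Relevant sets:
  FIRST(D) = { '(', '*' }
  FIRST(L) = { '(', '*' }

For L:
  PREDICT(L → D e '(') = { '(', '*' }
  PREDICT(L → '*') = { '*' }
For D:
  PREDICT(D → '(' e g) = { '(' }
  PREDICT(D → L) = { '(', '*' }

Conflict found: Predict set conflict for L: { '*' }
The grammar is NOT LL(1).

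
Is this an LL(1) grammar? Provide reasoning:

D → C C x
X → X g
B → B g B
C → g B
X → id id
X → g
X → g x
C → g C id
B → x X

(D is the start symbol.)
No. Predict set conflict for X: { 'id' }

Relevant sets:
  FIRST(X) = { 'g', 'id' }
  FIRST(B) = { 'x' }

For X:
  PREDICT(X → X g) = { 'g', 'id' }
  PREDICT(X → id id) = { 'id' }
  PREDICT(X → g) = { 'g' }
  PREDICT(X → g x) = { 'g' }
For B:
  PREDICT(B → B g B) = { 'x' }
  PREDICT(B → x X) = { 'x' }
For C:
  PREDICT(C → g B) = { 'g' }
  PREDICT(C → g C id) = { 'g' }
D has a single production, so nothing to check there.

Conflict found: Predict set conflict for X: { 'id' }
The grammar is NOT LL(1).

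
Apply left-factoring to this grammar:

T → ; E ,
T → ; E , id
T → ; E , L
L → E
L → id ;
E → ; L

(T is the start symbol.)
T → ; E , T'
T' → ε
T' → id
T' → L
L → E
L → id ;
E → ; L

Left-factoring transforms A → αβ₁ | αβ₂ into A → αA' and A' → β₁ | β₂
(α is the longest common prefix among the alternatives). Repeat until
no nonterminal has two alternatives with a common prefix.

Round 1: T has alternatives sharing prefix '; E ,'. Introduce T': T → ; E , T'
  Add: T' → ε
  Add: T' → id
  Add: T' → L

No remaining common prefixes — done.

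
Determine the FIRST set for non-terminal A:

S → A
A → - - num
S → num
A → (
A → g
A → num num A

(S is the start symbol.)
{ '(', '-', 'g', 'num' }

To compute FIRST(A), examine every production with A on the left-hand side, reading each right-hand side left to right until a non-nullable symbol is reached.

From A → - - num:
  - '-' is a terminal: add '-' and stop
From A → (:
  - '(' is a terminal: add '(' and stop
From A → g:
  - g is a terminal: add 'g' and stop
From A → num num A:
  - num is a terminal: add 'num' and stop

Collecting: FIRST(A) = { '(', '-', 'g', 'num' }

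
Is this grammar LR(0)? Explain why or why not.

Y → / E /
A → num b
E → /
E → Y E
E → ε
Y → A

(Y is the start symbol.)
No. Shift-reduce conflict between [E → .] and [A → . num b]

Augment with Y' → Y and build the canonical LR(0) collection (I0 = CLOSURE({[Y' → . Y]}), then GOTO on every symbol after a dot until no new states appear). It has 11 states:
  I0: { [A → . num b], [Y → . / E /], [Y → . A], [Y' → . Y] }  — shift
  I1: { [A → . num b], [E → . /], [E → . Y E], [E → .], [Y → . / E /], [Y → . A], [Y → / . E /] }  — shift, reduce
  I2: { [Y → A .] }  — reduce
  I3: { [Y' → Y .] }  — accept
  I4: { [A → num . b] }  — shift
  I5: { [A → num b .] }  — reduce
  I6: { [A → . num b], [E → . /], [E → . Y E], [E → .], [E → / .], [Y → . / E /], [Y → . A], [Y → / . E /] }  — shift, 2 reduces
  I7: { [Y → / E . /] }  — shift
  I8: { [A → . num b], [E → . /], [E → . Y E], [E → .], [E → Y . E], [Y → . / E /], [Y → . A] }  — shift, reduce
  I9: { [E → Y E .] }  — reduce
  I10: { [Y → / E / .] }  — reduce

Conflict in state I1:
  Shift-reduce conflict between [E → .] and [A → . num b]
So the grammar is NOT LR(0).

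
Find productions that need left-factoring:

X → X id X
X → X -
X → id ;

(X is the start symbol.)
Left-factoring is needed when two productions for the same non-terminal
share a common prefix on the right-hand side.

Productions for X:
  X → X id X
  X → X -
  X → id ;

Found common prefix 'X' in productions for X

Answer: Yes, X has productions with common prefix 'X'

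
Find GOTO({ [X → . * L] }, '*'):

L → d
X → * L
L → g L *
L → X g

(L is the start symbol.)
{ [L → . X g], [L → . d], [L → . g L *], [X → * . L], [X → . * L] }

GOTO(I, '*') = CLOSURE({ [A → αX.β] : [A → α.Xβ] ∈ I, X = '*' })

Items with dot before '*', with the dot advanced:
  [X → . * L] → [X → * . L]
Closure of the advanced items:
  [X → * . L] has the dot before L: add [L → . d], [L → . g L *], [L → . X g]
  [L → . X g] has the dot before X: add [X → . * L]

GOTO = { [L → . X g], [L → . d], [L → . g L *], [X → * . L], [X → . * L] }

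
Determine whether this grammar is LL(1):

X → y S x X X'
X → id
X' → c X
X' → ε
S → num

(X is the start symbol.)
No. Predict set conflict for X': { 'c' }

A grammar is LL(1) if for each non-terminal N with multiple productions, the predict sets of those productions are pairwise disjoint, where PREDICT(N → α) = (FIRST(α) \ {ε}) ∪ (FOLLOW(N) if α ⇒* ε).

Relevant sets:
  FOLLOW(X') = { $, 'c' }

For X:
  PREDICT(X → y S x X X') = { 'y' }
  PREDICT(X → id) = { 'id' }
For X':
  PREDICT(X' → c X) = { 'c' }
  PREDICT(X' → ε) = { $, 'c' }
S has a single production, so nothing to check there.

Conflict found: Predict set conflict for X': { 'c' }
The grammar is NOT LL(1).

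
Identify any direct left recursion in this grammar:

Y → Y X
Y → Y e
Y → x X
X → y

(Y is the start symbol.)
Direct left recursion occurs when N → N α for some non-terminal N (the right-hand side begins with the left-hand side itself).

Y → Y X: LEFT RECURSIVE (starts with Y)
Y → Y e: LEFT RECURSIVE (starts with Y)
Y → x X: starts with x
X → y: starts with y

The grammar has direct left recursion on: Y.

Answer: Yes, Y is left-recursive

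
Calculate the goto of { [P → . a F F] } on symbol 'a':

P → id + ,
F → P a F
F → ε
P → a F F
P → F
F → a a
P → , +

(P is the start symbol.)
GOTO(I, 'a') = CLOSURE({ [A → αX.β] : [A → α.Xβ] ∈ I, X = 'a' })

Items with dot before 'a', with the dot advanced:
  [P → . a F F] → [P → a . F F]
Closure of the advanced items:
  [P → a . F F] has the dot before F: add [F → . P a F], [F → .], [F → . a a]
  [F → . P a F] has the dot before P: add [P → . id + ,], [P → . a F F], [P → . F], [P → . , +]

GOTO = { [F → . P a F], [F → . a a], [F → .], [P → . , +], [P → . F], [P → . a F F], [P → . id + ,], [P → a . F F] }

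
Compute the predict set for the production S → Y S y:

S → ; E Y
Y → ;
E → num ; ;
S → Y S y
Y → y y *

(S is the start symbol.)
PREDICT(S → Y S y) = (FIRST(RHS) \ {ε}) ∪ (FOLLOW(S) if ε ∈ FIRST(RHS), i.e. RHS ⇒* ε)
FIRST(Y) = { ';', 'y' }
FIRST(Y S y) = { ';', 'y' }
ε ∉ FIRST(Y S y), so FOLLOW(S) is not added.
PREDICT(S → Y S y) = { ';', 'y' }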